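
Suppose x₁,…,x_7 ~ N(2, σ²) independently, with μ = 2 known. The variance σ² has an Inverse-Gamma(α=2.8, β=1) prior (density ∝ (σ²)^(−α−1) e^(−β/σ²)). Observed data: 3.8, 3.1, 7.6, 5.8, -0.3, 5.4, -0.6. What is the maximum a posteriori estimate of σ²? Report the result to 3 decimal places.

Sum of squared deviations about the known mean: SS = (3.8−2)² + (3.1−2)² + (7.6−2)² + (5.8−2)² + (-0.3−2)² + (5.4−2)² + (-0.6−2)² = 73.86.
The Normal likelihood contributes (σ²)^(−n/2) exp(−SS/(2σ²)), so the posterior is Inverse-Gamma(α + n/2, β + SS/2) = Inverse-Gamma(6.3, 37.93).
The mode of Inverse-Gamma(a, b) is b/(a+1) = 37.93/7.3 ≈ 5.196.

σ̂²_MAP = 5.196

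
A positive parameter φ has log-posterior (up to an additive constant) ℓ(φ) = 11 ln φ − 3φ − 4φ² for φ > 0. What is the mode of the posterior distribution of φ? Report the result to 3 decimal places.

φ̂_MAP = 1.000

ℓ'(φ) = 11/φ − 3 − 8φ. Setting this to zero and multiplying by φ: 8φ² + 3φ − 11 = 0.
φ = (−3 + √(3² + 4·8·11)) / (2·8) = (−3 + √361) / 16 = (−3 + 19)/16 = 1.
ℓ''(φ) = −11/φ² − 8 < 0, confirming a maximum.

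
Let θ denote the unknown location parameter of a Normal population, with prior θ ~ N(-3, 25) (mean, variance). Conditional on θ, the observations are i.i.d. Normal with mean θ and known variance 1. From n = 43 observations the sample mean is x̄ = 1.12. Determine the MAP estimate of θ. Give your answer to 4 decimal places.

n = 43, x̄ = 1.12.
For a Normal prior and Normal likelihood with known variance, the posterior is Normal; its mode equals its mean, the precision-weighted average.
Prior precision 1/σ₀² = 1/25 = 0.04; data precision n/σ² = 43/1 = 43.
θ̂ = (0.04·(-3) + 43·1.12) / (0.04 + 43) = 48.04/43.04 = 1201/1076 ≈ 1.1162.

θ̂_MAP = 1.1162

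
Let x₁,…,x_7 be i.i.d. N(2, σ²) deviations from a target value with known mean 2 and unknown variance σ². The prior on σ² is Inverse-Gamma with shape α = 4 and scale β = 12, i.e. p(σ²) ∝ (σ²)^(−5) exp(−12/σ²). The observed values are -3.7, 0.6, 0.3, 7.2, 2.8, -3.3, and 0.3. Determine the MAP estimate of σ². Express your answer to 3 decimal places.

Sum of squared deviations about the known mean: SS = (-3.7−2)² + (0.6−2)² + (0.3−2)² + (7.2−2)² + (2.8−2)² + (-3.3−2)² + (0.3−2)² = 96.
The Normal likelihood contributes (σ²)^(−n/2) exp(−SS/(2σ²)), so the posterior is Inverse-Gamma(α + n/2, β + SS/2) = Inverse-Gamma(7.5, 60).
The mode of Inverse-Gamma(a, b) is b/(a+1) = 60/8.5 ≈ 7.059.

σ̂²_MAP = 7.059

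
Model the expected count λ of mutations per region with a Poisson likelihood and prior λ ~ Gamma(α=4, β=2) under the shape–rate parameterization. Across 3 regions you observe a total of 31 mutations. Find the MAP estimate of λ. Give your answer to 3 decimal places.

λ̂_MAP = 6.800

Σxᵢ = 31, n = 3.
Posterior ∝ λ^3e^(−2λ) · λ^31e^(−3λ) = λ^34e^(−5λ), i.e. Gamma(shape=35, rate=5).
The mode of a Gamma(a, b) with a ≥ 1 (shape–rate) is (a−1)/b = 34/5 ≈ 6.800.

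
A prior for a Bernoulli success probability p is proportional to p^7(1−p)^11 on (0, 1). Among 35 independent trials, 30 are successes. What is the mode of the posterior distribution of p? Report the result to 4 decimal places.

The prior density ∝ p^7(1−p)^11 is the kernel of Beta(8, 12).
Data: 30 successes in 35 trials. The binomial likelihood contributes p^30(1−p)^5, so the posterior is Beta(8+30, 12+5) = Beta(38, 17).
For Beta(a, b) with a, b > 1 the mode is (a−1)/(a+b−2) = 37/53 ≈ 0.6981.

p̂_MAP = 0.6981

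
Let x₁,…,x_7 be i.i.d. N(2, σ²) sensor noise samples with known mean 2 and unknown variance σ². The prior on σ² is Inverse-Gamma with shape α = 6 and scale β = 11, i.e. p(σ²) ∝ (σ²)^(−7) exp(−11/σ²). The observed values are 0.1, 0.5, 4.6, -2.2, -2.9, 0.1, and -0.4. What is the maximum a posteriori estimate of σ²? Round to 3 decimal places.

Sum of squared deviations about the known mean: SS = (0.1−2)² + (0.5−2)² + (4.6−2)² + (-2.2−2)² + (-2.9−2)² + (0.1−2)² + (-0.4−2)² = 63.64.
The Normal likelihood contributes (σ²)^(−n/2) exp(−SS/(2σ²)), so the posterior is Inverse-Gamma(α + n/2, β + SS/2) = Inverse-Gamma(9.5, 42.82).
The mode of Inverse-Gamma(a, b) is b/(a+1) = 42.82/10.5 ≈ 4.078.

σ̂²_MAP = 4.078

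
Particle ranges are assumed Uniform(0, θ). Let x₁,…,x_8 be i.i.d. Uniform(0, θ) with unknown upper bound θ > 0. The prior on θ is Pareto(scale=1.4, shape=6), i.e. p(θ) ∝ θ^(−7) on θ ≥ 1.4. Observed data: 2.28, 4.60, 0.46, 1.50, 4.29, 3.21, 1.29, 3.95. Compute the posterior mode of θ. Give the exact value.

The Uniform(0, θ) likelihood is θ^(−n) for θ ≥ max(xᵢ), zero otherwise. Here max(xᵢ) = 4.60.
Posterior ∝ θ^(−7) · θ^(−8) = θ^(−15) on θ ≥ max(1.4, 4.60) = 4.60.
This density is strictly decreasing in θ, so the posterior mode lies at the lower boundary of the support.

θ̂_MAP = 4.60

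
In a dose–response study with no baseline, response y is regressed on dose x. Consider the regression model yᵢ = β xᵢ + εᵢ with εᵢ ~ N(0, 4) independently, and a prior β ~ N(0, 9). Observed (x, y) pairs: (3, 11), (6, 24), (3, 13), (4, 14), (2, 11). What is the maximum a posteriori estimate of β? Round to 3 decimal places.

log p(β | y) = −Σ(yᵢ − βxᵢ)²/(2·4) − β²/(2·9) + const.
Setting the derivative to zero: Σxᵢ(yᵢ − βxᵢ)/4 − β/9 = 0, so β = Σxᵢyᵢ / (Σxᵢ² + σ²/τ²).
Σxᵢyᵢ = 3·11 + 6·24 + 3·13 + 4·14 + 2·11 = 294; Σxᵢ² = 74; σ²/τ² = 4/9.
β̂_MAP = 294 / (74 + 4/9) = 294/(670/9) = 1323/335 ≈ 3.949.

β̂_MAP = 3.949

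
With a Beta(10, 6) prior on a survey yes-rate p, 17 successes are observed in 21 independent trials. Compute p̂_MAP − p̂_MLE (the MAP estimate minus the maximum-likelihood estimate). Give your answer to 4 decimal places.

Posterior is Beta(27, 10); MAP = (27−1)/(37−2) = 26/35 ≈ 0.74286.
MLE ignores the prior: p̂_MLE = k/n = 17/21 ≈ 0.80952.
Difference = 26/35 − 17/21 = -1/15 ≈ -0.0667.

MAP − MLE = -0.0667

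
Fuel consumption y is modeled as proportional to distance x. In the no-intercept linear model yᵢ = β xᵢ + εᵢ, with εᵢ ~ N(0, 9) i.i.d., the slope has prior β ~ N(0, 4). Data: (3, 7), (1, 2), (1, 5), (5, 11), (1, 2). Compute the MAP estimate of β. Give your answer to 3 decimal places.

β̂_MAP = 2.166

log p(β | y) = −Σ(yᵢ − βxᵢ)²/(2·9) − β²/(2·4) + const.
Setting the derivative to zero: Σxᵢ(yᵢ − βxᵢ)/9 − β/4 = 0, so β = Σxᵢyᵢ / (Σxᵢ² + σ²/τ²).
Σxᵢyᵢ = 3·7 + 1·2 + 1·5 + 5·11 + 1·2 = 85; Σxᵢ² = 37; σ²/τ² = 2.25.
β̂_MAP = 85 / (37 + 2.25) = 85/39.25 ≈ 2.166.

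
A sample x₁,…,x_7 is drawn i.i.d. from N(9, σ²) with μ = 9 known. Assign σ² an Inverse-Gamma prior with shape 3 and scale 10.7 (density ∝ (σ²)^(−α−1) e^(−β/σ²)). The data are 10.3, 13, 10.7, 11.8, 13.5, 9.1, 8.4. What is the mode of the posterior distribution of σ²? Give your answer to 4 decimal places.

σ̂²_MAP = 4.6960

Sum of squared deviations about the known mean: SS = (10.3−9)² + (13−9)² + (10.7−9)² + (11.8−9)² + (13.5−9)² + (9.1−9)² + (8.4−9)² = 49.04.
The Normal likelihood contributes (σ²)^(−n/2) exp(−SS/(2σ²)), so the posterior is Inverse-Gamma(α + n/2, β + SS/2) = Inverse-Gamma(6.5, 35.22).
The mode of Inverse-Gamma(a, b) is b/(a+1) = 35.22/7.5 ≈ 4.6960.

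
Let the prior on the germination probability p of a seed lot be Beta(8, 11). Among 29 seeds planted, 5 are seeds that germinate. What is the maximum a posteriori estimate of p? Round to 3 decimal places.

p̂_MAP = 0.261

Prior: Beta(8, 11).
Data: 5 successes in 29 trials. The binomial likelihood contributes p^5(1−p)^24, so the posterior is Beta(8+5, 11+24) = Beta(13, 35).
For Beta(a, b) with a, b > 1 the mode is (a−1)/(a+b−2) = 12/46 ≈ 0.261.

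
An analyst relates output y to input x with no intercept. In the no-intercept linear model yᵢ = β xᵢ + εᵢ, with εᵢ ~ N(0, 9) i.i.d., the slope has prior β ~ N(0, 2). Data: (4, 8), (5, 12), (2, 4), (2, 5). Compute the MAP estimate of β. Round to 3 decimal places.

β̂_MAP = 2.056

log p(β | y) = −Σ(yᵢ − βxᵢ)²/(2·9) − β²/(2·2) + const.
Setting the derivative to zero: Σxᵢ(yᵢ − βxᵢ)/9 − β/2 = 0, so β = Σxᵢyᵢ / (Σxᵢ² + σ²/τ²).
Σxᵢyᵢ = 4·8 + 5·12 + 2·4 + 2·5 = 110; Σxᵢ² = 49; σ²/τ² = 4.5.
β̂_MAP = 110 / (49 + 4.5) = 110/53.5 ≈ 2.056.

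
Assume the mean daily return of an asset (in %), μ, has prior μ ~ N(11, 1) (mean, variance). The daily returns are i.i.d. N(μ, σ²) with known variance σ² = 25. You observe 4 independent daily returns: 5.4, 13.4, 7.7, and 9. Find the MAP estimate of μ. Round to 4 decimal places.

n = 4; x̄ = (5.4 + 13.4 + 7.7 + 9)/4 = 35.5/4 = 8.875.
For a Normal prior and Normal likelihood with known variance, the posterior is Normal; its mode equals its mean, the precision-weighted average.
Prior precision 1/σ₀² = 1/1 = 1; data precision n/σ² = 4/25 = 0.16.
μ̂ = (1·11 + 0.16·8.875) / (1 + 0.16) = 12.42/1.16 = 621/58 ≈ 10.7069.

μ̂_MAP = 10.7069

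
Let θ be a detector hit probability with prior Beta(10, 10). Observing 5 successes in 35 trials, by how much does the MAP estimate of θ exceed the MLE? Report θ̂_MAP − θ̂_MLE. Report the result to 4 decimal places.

MAP − MLE = 0.1213

Posterior is Beta(15, 40); MAP = (15−1)/(55−2) = 14/53 ≈ 0.26415.
MLE ignores the prior: θ̂_MLE = k/n = 5/35 ≈ 0.14286.
Difference = 14/53 − 5/35 = 45/371 ≈ 0.1213.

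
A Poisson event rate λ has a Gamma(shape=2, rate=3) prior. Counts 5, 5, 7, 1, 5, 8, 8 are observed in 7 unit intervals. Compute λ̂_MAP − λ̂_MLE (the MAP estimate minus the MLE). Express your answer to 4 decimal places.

MAP − MLE = -1.5714

Σxᵢ = 39. Posterior is Gamma(41, 10); MAP = (41−1)/10 = 40/10 ≈ 4.00000.
MLE = x̄ = 39/7 ≈ 5.57143.
Difference = 40/10 − 39/7 = -11/7 ≈ -1.5714.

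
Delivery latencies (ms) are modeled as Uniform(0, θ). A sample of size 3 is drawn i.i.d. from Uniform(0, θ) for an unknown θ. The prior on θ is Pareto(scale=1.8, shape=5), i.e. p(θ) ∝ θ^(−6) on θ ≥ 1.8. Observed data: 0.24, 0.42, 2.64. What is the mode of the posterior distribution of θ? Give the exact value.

The Uniform(0, θ) likelihood is θ^(−n) for θ ≥ max(xᵢ), zero otherwise. Here max(xᵢ) = 2.64.
Posterior ∝ θ^(−6) · θ^(−3) = θ^(−9) on θ ≥ max(1.8, 2.64) = 2.64.
This density is strictly decreasing in θ, so the posterior mode lies at the lower boundary of the support.

θ̂_MAP = 2.64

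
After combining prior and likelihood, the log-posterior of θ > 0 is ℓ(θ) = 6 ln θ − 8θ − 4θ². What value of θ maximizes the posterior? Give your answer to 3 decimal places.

θ̂_MAP = 0.500

ℓ'(θ) = 6/θ − 8 − 8θ. Setting this to zero and multiplying by θ: 8θ² + 8θ − 6 = 0.
θ = (−8 + √(8² + 4·8·6)) / (2·8) = (−8 + √256) / 16 = (−8 + 16)/16 = 1/2.
ℓ''(θ) = −6/θ² − 8 < 0, confirming a maximum.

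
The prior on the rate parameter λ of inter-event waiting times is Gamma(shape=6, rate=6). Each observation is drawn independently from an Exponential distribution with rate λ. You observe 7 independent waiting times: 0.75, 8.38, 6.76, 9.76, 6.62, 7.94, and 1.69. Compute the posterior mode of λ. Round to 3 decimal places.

The Exponential(rate=λ) likelihood is ∝ λ^n e^(−λΣtᵢ). Here n = 7 and Σtᵢ = 0.75 + 8.38 + 6.76 + 9.76 + 6.62 + 7.94 + 1.69 = 41.90.
Posterior ∝ λ^5e^(−6λ) · λ^7e^(−41.90λ) = λ^12e^(−47.90λ), i.e. Gamma(13, 47.90).
Mode = (a−1)/b = 12/47.90 ≈ 0.251.

λ̂_MAP = 0.251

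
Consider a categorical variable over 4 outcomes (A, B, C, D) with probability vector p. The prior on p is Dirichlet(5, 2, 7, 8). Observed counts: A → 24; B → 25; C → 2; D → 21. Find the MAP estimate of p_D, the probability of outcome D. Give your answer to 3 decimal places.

The posterior is Dirichlet(αᵢ + nᵢ) = Dirichlet(29, 27, 9, 29).
For a Dirichlet(a₁,…,a_K) with all aᵢ > 1, the mode has j-th component (aⱼ − 1)/(Σaᵢ − K).
Here Σaᵢ = 94 and K = 4, so p_D = (29 − 1)/(94 − 4) = 28/90 ≈ 0.311.

MAP estimate of p_D = 0.311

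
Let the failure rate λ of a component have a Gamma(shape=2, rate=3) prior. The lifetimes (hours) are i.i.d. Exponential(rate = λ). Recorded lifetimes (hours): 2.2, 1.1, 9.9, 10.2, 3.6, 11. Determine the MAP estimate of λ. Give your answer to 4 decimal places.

λ̂_MAP = 0.1707

The Exponential(rate=λ) likelihood is ∝ λ^n e^(−λΣtᵢ). Here n = 6 and Σtᵢ = 2.2 + 1.1 + 9.9 + 10.2 + 3.6 + 11 = 38.
Posterior ∝ λe^(−3λ) · λ^6e^(−38λ) = λ^7e^(−41λ), i.e. Gamma(8, 41).
Mode = (a−1)/b = 7/41 ≈ 0.1707.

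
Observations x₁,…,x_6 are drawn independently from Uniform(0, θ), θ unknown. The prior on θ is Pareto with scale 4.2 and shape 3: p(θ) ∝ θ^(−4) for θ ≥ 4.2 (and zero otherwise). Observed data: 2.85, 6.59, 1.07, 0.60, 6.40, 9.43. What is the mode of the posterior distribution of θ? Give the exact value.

θ̂_MAP = 9.43

The Uniform(0, θ) likelihood is θ^(−n) for θ ≥ max(xᵢ), zero otherwise. Here max(xᵢ) = 9.43.
Posterior ∝ θ^(−4) · θ^(−6) = θ^(−10) on θ ≥ max(4.2, 9.43) = 9.43.
This density is strictly decreasing in θ, so the posterior mode lies at the lower boundary of the support.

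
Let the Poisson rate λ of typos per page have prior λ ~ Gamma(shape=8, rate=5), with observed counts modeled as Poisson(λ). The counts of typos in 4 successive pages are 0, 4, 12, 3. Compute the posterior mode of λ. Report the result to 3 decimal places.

Σxᵢ = 0+4+12+3 = 19, with n = 4.
Posterior ∝ λ^7e^(−5λ) · λ^19e^(−4λ) = λ^26e^(−9λ), i.e. Gamma(shape=27, rate=9).
The mode of a Gamma(a, b) with a ≥ 1 (shape–rate) is (a−1)/b = 26/9 ≈ 2.889.

λ̂_MAP = 2.889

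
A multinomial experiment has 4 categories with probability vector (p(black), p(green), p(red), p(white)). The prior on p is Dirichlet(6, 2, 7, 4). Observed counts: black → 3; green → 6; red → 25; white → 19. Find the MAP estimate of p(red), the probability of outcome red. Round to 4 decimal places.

MAP estimate of p(red) = 0.4559

The posterior is Dirichlet(αᵢ + nᵢ) = Dirichlet(9, 8, 32, 23).
For a Dirichlet(a₁,…,a_K) with all aᵢ > 1, the mode has j-th component (aⱼ − 1)/(Σaᵢ − K).
Here Σaᵢ = 72 and K = 4, so p(red) = (32 − 1)/(72 − 4) = 31/68 ≈ 0.4559.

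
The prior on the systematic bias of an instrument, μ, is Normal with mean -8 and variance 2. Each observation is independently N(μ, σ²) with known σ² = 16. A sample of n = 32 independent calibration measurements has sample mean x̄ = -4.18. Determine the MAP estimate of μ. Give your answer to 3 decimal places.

n = 32, x̄ = -4.18.
For a Normal prior and Normal likelihood with known variance, the posterior is Normal; its mode equals its mean, the precision-weighted average.
Prior precision 1/σ₀² = 1/2 = 0.5; data precision n/σ² = 32/16 = 2.
μ̂ = (0.5·(-8) + 2·(-4.18)) / (0.5 + 2) = (-12.36)/2.5 = -4.944.

μ̂_MAP = -4.944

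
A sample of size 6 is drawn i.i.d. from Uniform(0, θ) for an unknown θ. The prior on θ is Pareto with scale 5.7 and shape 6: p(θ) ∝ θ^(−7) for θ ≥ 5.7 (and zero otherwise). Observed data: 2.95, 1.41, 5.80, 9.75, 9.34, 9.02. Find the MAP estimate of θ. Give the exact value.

θ̂_MAP = 9.75

The Uniform(0, θ) likelihood is θ^(−n) for θ ≥ max(xᵢ), zero otherwise. Here max(xᵢ) = 9.75.
Posterior ∝ θ^(−7) · θ^(−6) = θ^(−13) on θ ≥ max(5.7, 9.75) = 9.75.
This density is strictly decreasing in θ, so the posterior mode lies at the lower boundary of the support.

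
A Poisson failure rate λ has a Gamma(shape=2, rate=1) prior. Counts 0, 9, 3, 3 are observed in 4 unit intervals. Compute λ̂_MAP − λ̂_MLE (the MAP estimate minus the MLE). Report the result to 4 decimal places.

MAP − MLE = -0.5500

Σxᵢ = 15. Posterior is Gamma(17, 5); MAP = (17−1)/5 = 16/5 ≈ 3.20000.
MLE = x̄ = 15/4 ≈ 3.75000.
Difference = 16/5 − 15/4 = -11/20 ≈ -0.5500.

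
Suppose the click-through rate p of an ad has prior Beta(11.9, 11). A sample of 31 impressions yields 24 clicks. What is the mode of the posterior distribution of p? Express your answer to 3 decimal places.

p̂_MAP = 0.672

Prior: Beta(11.9, 11).
Data: 24 successes in 31 trials. The binomial likelihood contributes p^24(1−p)^7, so the posterior is Beta(11.9+24, 11+7) = Beta(35.9, 18).
For Beta(a, b) with a, b > 1 the mode is (a−1)/(a+b−2) = 34.9/51.9 ≈ 0.672.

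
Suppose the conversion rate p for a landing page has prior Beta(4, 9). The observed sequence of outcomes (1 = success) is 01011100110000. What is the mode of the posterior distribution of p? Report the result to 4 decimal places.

p̂_MAP = 0.3600

Prior: Beta(4, 9).
Data: 6 successes in 14 trials (from the sequence). The binomial likelihood contributes p^6(1−p)^8, so the posterior is Beta(4+6, 9+8) = Beta(10, 17).
For Beta(a, b) with a, b > 1 the mode is (a−1)/(a+b−2) = 9/25 ≈ 0.3600.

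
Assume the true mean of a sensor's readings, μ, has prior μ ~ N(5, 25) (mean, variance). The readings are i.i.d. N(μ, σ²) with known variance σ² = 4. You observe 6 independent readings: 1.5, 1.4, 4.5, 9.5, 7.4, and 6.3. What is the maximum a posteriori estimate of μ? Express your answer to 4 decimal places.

μ̂_MAP = 5.0974

n = 6; x̄ = (1.5 + 1.4 + 4.5 + 9.5 + 7.4 + 6.3)/6 = 30.6/6 = 5.1.
For a Normal prior and Normal likelihood with known variance, the posterior is Normal; its mode equals its mean, the precision-weighted average.
Prior precision 1/σ₀² = 1/25 = 0.04; data precision n/σ² = 6/4 = 1.5.
μ̂ = (0.04·5 + 1.5·5.1) / (0.04 + 1.5) = 7.85/1.54 = 785/154 ≈ 5.0974.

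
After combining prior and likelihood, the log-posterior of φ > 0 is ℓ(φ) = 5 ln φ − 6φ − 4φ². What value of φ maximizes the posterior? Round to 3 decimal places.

ℓ'(φ) = 5/φ − 6 − 8φ. Setting this to zero and multiplying by φ: 8φ² + 6φ − 5 = 0.
φ = (−6 + √(6² + 4·8·5)) / (2·8) = (−6 + √196) / 16 = (−6 + 14)/16 = 1/2.
ℓ''(φ) = −5/φ² − 8 < 0, confirming a maximum.

φ̂_MAP = 0.500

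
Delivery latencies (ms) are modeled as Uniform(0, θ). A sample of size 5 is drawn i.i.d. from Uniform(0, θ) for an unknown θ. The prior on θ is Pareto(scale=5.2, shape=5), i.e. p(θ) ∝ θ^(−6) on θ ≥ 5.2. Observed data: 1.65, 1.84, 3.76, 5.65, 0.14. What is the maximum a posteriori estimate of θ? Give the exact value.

The Uniform(0, θ) likelihood is θ^(−n) for θ ≥ max(xᵢ), zero otherwise. Here max(xᵢ) = 5.65.
Posterior ∝ θ^(−6) · θ^(−5) = θ^(−11) on θ ≥ max(5.2, 5.65) = 5.65.
This density is strictly decreasing in θ, so the posterior mode lies at the lower boundary of the support.

θ̂_MAP = 5.65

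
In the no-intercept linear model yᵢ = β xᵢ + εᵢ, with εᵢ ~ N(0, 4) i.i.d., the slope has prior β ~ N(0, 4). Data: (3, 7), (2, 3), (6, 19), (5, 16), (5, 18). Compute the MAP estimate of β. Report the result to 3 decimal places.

β̂_MAP = 3.110

log p(β | y) = −Σ(yᵢ − βxᵢ)²/(2·4) − β²/(2·4) + const.
Setting the derivative to zero: Σxᵢ(yᵢ − βxᵢ)/4 − β/4 = 0, so β = Σxᵢyᵢ / (Σxᵢ² + σ²/τ²).
Σxᵢyᵢ = 3·7 + 2·3 + 6·19 + 5·16 + 5·18 = 311; Σxᵢ² = 99; σ²/τ² = 1.
β̂_MAP = 311 / (99 + 1) = 311/100 ≈ 3.110.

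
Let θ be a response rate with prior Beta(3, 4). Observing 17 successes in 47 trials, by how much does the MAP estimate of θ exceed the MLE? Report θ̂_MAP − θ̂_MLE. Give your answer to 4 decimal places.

Posterior is Beta(20, 34); MAP = (20−1)/(54−2) = 19/52 ≈ 0.36538.
MLE ignores the prior: θ̂_MLE = k/n = 17/47 ≈ 0.36170.
Difference = 19/52 − 17/47 = 9/2444 ≈ 0.0037.

MAP − MLE = 0.0037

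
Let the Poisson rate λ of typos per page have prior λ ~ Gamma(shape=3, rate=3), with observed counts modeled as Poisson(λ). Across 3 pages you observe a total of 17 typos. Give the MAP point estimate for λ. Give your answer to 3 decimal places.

Σxᵢ = 17, n = 3.
Posterior ∝ λ^2e^(−3λ) · λ^17e^(−3λ) = λ^19e^(−6λ), i.e. Gamma(shape=20, rate=6).
The mode of a Gamma(a, b) with a ≥ 1 (shape–rate) is (a−1)/b = 19/6 ≈ 3.167.

λ̂_MAP = 3.167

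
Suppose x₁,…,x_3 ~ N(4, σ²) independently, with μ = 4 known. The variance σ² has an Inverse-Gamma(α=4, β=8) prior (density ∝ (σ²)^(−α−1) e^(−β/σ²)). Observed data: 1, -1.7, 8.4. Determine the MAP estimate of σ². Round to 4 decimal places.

σ̂²_MAP = 5.9115

Sum of squared deviations about the known mean: SS = (1−4)² + (-1.7−4)² + (8.4−4)² = 60.85.
The Normal likelihood contributes (σ²)^(−n/2) exp(−SS/(2σ²)), so the posterior is Inverse-Gamma(α + n/2, β + SS/2) = Inverse-Gamma(5.5, 38.425).
The mode of Inverse-Gamma(a, b) is b/(a+1) = 38.425/6.5 ≈ 5.9115.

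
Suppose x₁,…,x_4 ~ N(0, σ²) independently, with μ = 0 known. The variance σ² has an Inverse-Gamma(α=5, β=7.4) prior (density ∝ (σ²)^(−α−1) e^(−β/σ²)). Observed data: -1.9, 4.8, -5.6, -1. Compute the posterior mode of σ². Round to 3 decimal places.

Sum of squared deviations about the known mean: SS = (-1.9−0)² + (4.8−0)² + (-5.6−0)² + (-1−0)² = 59.01.
The Normal likelihood contributes (σ²)^(−n/2) exp(−SS/(2σ²)), so the posterior is Inverse-Gamma(α + n/2, β + SS/2) = Inverse-Gamma(7, 36.905).
The mode of Inverse-Gamma(a, b) is b/(a+1) = 36.905/8 ≈ 4.613.

σ̂²_MAP = 4.613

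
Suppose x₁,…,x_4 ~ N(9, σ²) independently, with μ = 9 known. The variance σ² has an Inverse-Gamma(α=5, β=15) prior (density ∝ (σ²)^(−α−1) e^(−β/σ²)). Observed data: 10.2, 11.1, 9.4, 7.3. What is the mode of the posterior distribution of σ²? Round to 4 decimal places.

σ̂²_MAP = 2.4313

Sum of squared deviations about the known mean: SS = (10.2−9)² + (11.1−9)² + (9.4−9)² + (7.3−9)² = 8.9.
The Normal likelihood contributes (σ²)^(−n/2) exp(−SS/(2σ²)), so the posterior is Inverse-Gamma(α + n/2, β + SS/2) = Inverse-Gamma(7, 19.45).
The mode of Inverse-Gamma(a, b) is b/(a+1) = 19.45/8 ≈ 2.4313.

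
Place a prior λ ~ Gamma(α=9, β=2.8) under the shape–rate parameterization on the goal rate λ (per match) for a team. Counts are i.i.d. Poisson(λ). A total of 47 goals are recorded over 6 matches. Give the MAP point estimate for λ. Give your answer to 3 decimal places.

Σxᵢ = 47, n = 6.
Posterior ∝ λ^8e^(−2.8λ) · λ^47e^(−6λ) = λ^55e^(−8.8λ), i.e. Gamma(shape=56, rate=8.8).
The mode of a Gamma(a, b) with a ≥ 1 (shape–rate) is (a−1)/b = 55/8.8 ≈ 6.250.

λ̂_MAP = 6.250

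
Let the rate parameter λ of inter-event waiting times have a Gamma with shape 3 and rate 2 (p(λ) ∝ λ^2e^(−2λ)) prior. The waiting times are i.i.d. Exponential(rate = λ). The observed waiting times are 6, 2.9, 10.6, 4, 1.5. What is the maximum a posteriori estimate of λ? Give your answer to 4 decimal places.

λ̂_MAP = 0.2593

The Exponential(rate=λ) likelihood is ∝ λ^n e^(−λΣtᵢ). Here n = 5 and Σtᵢ = 6 + 2.9 + 10.6 + 4 + 1.5 = 25.
Posterior ∝ λ^2e^(−2λ) · λ^5e^(−25λ) = λ^7e^(−27λ), i.e. Gamma(8, 27).
Mode = (a−1)/b = 7/27 ≈ 0.2593.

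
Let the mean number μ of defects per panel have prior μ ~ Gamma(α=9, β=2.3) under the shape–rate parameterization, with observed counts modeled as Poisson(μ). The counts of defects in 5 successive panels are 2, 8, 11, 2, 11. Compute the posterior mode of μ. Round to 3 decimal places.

μ̂_MAP = 5.753

Σxᵢ = 2+8+11+2+11 = 34, with n = 5.
Posterior ∝ μ^8e^(−2.3μ) · μ^34e^(−5μ) = μ^42e^(−7.3μ), i.e. Gamma(shape=43, rate=7.3).
The mode of a Gamma(a, b) with a ≥ 1 (shape–rate) is (a−1)/b = 42/7.3 ≈ 5.753.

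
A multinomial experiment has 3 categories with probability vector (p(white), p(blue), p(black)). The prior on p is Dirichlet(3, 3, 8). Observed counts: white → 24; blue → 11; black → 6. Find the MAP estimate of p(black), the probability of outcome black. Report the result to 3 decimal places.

The posterior is Dirichlet(αᵢ + nᵢ) = Dirichlet(27, 14, 14).
For a Dirichlet(a₁,…,a_K) with all aᵢ > 1, the mode has j-th component (aⱼ − 1)/(Σaᵢ − K).
Here Σaᵢ = 55 and K = 3, so p(black) = (14 − 1)/(55 − 3) = 13/52 ≈ 0.250.

MAP estimate of p(black) = 0.250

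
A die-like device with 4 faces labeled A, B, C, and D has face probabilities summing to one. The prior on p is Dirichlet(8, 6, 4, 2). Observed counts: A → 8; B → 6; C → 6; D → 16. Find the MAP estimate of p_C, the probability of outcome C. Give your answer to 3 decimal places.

MAP estimate of p_C = 0.173

The posterior is Dirichlet(αᵢ + nᵢ) = Dirichlet(16, 12, 10, 18).
For a Dirichlet(a₁,…,a_K) with all aᵢ > 1, the mode has j-th component (aⱼ − 1)/(Σaᵢ − K).
Here Σaᵢ = 56 and K = 4, so p_C = (10 − 1)/(56 − 4) = 9/52 ≈ 0.173.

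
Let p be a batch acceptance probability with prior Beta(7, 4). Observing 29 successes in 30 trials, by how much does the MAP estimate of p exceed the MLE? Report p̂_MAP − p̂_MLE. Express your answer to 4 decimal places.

MAP − MLE = -0.0692

Posterior is Beta(36, 5); MAP = (36−1)/(41−2) = 35/39 ≈ 0.89744.
MLE ignores the prior: p̂_MLE = k/n = 29/30 ≈ 0.96667.
Difference = 35/39 − 29/30 = -9/130 ≈ -0.0692.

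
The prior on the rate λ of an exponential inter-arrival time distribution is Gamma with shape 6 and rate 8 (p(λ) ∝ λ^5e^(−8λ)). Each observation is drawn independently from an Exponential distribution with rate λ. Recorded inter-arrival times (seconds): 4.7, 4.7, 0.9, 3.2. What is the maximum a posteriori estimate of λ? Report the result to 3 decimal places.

λ̂_MAP = 0.419

The Exponential(rate=λ) likelihood is ∝ λ^n e^(−λΣtᵢ). Here n = 4 and Σtᵢ = 4.7 + 4.7 + 0.9 + 3.2 = 13.5.
Posterior ∝ λ^5e^(−8λ) · λ^4e^(−13.5λ) = λ^9e^(−21.5λ), i.e. Gamma(10, 21.5).
Mode = (a−1)/b = 9/21.5 ≈ 0.419.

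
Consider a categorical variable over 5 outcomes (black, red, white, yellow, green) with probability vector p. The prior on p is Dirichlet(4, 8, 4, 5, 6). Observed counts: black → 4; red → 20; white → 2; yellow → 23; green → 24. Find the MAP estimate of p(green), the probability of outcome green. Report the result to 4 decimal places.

MAP estimate of p(green) = 0.3053

The posterior is Dirichlet(αᵢ + nᵢ) = Dirichlet(8, 28, 6, 28, 30).
For a Dirichlet(a₁,…,a_K) with all aᵢ > 1, the mode has j-th component (aⱼ − 1)/(Σaᵢ − K).
Here Σaᵢ = 100 and K = 5, so p(green) = (30 − 1)/(100 − 5) = 29/95 ≈ 0.3053.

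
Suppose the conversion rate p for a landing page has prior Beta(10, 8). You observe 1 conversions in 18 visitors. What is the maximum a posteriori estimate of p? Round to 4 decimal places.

p̂_MAP = 0.2941

Prior: Beta(10, 8).
Data: 1 success in 18 trials. The binomial likelihood contributes p(1−p)^17, so the posterior is Beta(10+1, 8+17) = Beta(11, 25).
For Beta(a, b) with a, b > 1 the mode is (a−1)/(a+b−2) = 10/34 ≈ 0.2941.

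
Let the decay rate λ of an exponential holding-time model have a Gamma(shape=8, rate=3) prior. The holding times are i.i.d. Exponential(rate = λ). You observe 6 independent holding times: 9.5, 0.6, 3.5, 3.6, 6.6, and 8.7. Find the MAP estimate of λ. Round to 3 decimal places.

λ̂_MAP = 0.366

The Exponential(rate=λ) likelihood is ∝ λ^n e^(−λΣtᵢ). Here n = 6 and Σtᵢ = 9.5 + 0.6 + 3.5 + 3.6 + 6.6 + 8.7 = 32.5.
Posterior ∝ λ^7e^(−3λ) · λ^6e^(−32.5λ) = λ^13e^(−35.5λ), i.e. Gamma(14, 35.5).
Mode = (a−1)/b = 13/35.5 ≈ 0.366.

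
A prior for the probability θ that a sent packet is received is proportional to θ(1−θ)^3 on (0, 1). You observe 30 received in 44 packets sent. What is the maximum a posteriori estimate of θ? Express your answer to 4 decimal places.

The prior density ∝ θ(1−θ)^3 is the kernel of Beta(2, 4).
Data: 30 successes in 44 trials. The binomial likelihood contributes θ^30(1−θ)^14, so the posterior is Beta(2+30, 4+14) = Beta(32, 18).
For Beta(a, b) with a, b > 1 the mode is (a−1)/(a+b−2) = 31/48 ≈ 0.6458.

θ̂_MAP = 0.6458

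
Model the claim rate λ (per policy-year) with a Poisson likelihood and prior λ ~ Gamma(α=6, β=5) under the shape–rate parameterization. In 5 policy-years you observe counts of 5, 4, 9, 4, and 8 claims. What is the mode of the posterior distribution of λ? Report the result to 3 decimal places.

Σxᵢ = 5+4+9+4+8 = 30, with n = 5.
Posterior ∝ λ^5e^(−5λ) · λ^30e^(−5λ) = λ^35e^(−10λ), i.e. Gamma(shape=36, rate=10).
The mode of a Gamma(a, b) with a ≥ 1 (shape–rate) is (a−1)/b = 35/10 ≈ 3.500.

λ̂_MAP = 3.500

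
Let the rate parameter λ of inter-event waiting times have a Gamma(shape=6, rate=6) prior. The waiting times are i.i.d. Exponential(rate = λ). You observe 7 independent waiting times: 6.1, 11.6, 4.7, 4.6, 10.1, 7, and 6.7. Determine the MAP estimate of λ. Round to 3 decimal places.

λ̂_MAP = 0.211

The Exponential(rate=λ) likelihood is ∝ λ^n e^(−λΣtᵢ). Here n = 7 and Σtᵢ = 6.1 + 11.6 + 4.7 + 4.6 + 10.1 + 7 + 6.7 = 50.8.
Posterior ∝ λ^5e^(−6λ) · λ^7e^(−50.8λ) = λ^12e^(−56.8λ), i.e. Gamma(13, 56.8).
Mode = (a−1)/b = 12/56.8 ≈ 0.211.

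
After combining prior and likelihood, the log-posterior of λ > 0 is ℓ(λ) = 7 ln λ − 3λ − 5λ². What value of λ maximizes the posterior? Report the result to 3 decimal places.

ℓ'(λ) = 7/λ − 3 − 10λ. Setting this to zero and multiplying by λ: 10λ² + 3λ − 7 = 0.
λ = (−3 + √(3² + 4·10·7)) / (2·10) = (−3 + √289) / 20 = (−3 + 17)/20 = 7/10.
ℓ''(λ) = −7/λ² − 10 < 0, confirming a maximum.

λ̂_MAP = 0.700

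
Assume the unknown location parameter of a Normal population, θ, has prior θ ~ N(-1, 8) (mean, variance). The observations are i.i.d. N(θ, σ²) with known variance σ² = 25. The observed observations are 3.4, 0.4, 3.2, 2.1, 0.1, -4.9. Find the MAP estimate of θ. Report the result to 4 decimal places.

n = 6; x̄ = (3.4 + 0.4 + 3.2 + 2.1 + 0.1 + (-4.9))/6 = 4.3/6 = 43/60 ≈ 0.7167.
For a Normal prior and Normal likelihood with known variance, the posterior is Normal; its mode equals its mean, the precision-weighted average.
Prior precision 1/σ₀² = 1/8 = 0.125; data precision n/σ² = 6/25 = 0.24.
θ̂ = (0.125·(-1) + 0.24·(43/60)) / (0.125 + 0.24) = 0.047/0.365 = 47/365 ≈ 0.1288.

θ̂_MAP = 0.1288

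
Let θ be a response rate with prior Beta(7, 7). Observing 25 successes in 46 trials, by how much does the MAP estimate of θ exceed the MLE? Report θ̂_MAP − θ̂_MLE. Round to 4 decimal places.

MAP − MLE = -0.0090

Posterior is Beta(32, 28); MAP = (32−1)/(60−2) = 31/58 ≈ 0.53448.
MLE ignores the prior: θ̂_MLE = k/n = 25/46 ≈ 0.54348.
Difference = 31/58 − 25/46 = -6/667 ≈ -0.0090.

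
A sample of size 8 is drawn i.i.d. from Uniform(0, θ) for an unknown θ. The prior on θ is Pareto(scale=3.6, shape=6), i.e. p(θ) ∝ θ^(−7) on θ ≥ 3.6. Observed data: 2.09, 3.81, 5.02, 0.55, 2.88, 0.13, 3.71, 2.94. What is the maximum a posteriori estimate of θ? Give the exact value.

θ̂_MAP = 5.02

The Uniform(0, θ) likelihood is θ^(−n) for θ ≥ max(xᵢ), zero otherwise. Here max(xᵢ) = 5.02.
Posterior ∝ θ^(−7) · θ^(−8) = θ^(−15) on θ ≥ max(3.6, 5.02) = 5.02.
This density is strictly decreasing in θ, so the posterior mode lies at the lower boundary of the support.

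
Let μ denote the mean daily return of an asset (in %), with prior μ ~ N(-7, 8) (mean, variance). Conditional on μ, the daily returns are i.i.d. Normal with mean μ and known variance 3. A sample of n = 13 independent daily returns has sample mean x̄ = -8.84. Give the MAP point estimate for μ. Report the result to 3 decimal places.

μ̂_MAP = -8.788

n = 13, x̄ = -8.84.
For a Normal prior and Normal likelihood with known variance, the posterior is Normal; its mode equals its mean, the precision-weighted average.
Prior precision 1/σ₀² = 1/8 = 0.125; data precision n/σ² = 13/3.
μ̂ = (0.125·(-7) + (13/3)·(-8.84)) / (0.125 + 13/3) = (-23509/600)/(107/24) = -23509/2675 ≈ -8.788.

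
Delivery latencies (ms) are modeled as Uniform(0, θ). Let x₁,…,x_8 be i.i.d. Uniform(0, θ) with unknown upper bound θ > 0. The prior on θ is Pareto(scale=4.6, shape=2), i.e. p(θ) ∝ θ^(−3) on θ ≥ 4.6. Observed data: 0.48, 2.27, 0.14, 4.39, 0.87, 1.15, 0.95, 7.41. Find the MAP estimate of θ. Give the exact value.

θ̂_MAP = 7.41

The Uniform(0, θ) likelihood is θ^(−n) for θ ≥ max(xᵢ), zero otherwise. Here max(xᵢ) = 7.41.
Posterior ∝ θ^(−3) · θ^(−8) = θ^(−11) on θ ≥ max(4.6, 7.41) = 7.41.
This density is strictly decreasing in θ, so the posterior mode lies at the lower boundary of the support.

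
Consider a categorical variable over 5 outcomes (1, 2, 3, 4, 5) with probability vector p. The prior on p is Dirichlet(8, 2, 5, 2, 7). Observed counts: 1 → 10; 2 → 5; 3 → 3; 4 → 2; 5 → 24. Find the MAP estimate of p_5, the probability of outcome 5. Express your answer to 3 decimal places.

MAP estimate: 0.476

The posterior is Dirichlet(αᵢ + nᵢ) = Dirichlet(18, 7, 8, 4, 31).
For a Dirichlet(a₁,…,a_K) with all aᵢ > 1, the mode has j-th component (aⱼ − 1)/(Σaᵢ − K).
Here Σaᵢ = 68 and K = 5, so p_5 = (31 − 1)/(68 − 5) = 30/63 ≈ 0.476.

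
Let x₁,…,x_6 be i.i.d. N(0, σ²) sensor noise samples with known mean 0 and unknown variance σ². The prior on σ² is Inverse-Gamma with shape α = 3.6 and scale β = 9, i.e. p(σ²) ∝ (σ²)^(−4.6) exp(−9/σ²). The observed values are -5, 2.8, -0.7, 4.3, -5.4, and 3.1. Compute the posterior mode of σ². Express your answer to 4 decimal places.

Sum of squared deviations about the known mean: SS = (-5−0)² + (2.8−0)² + (-0.7−0)² + (4.3−0)² + (-5.4−0)² + (3.1−0)² = 90.59.
The Normal likelihood contributes (σ²)^(−n/2) exp(−SS/(2σ²)), so the posterior is Inverse-Gamma(α + n/2, β + SS/2) = Inverse-Gamma(6.6, 54.295).
The mode of Inverse-Gamma(a, b) is b/(a+1) = 54.295/7.6 ≈ 7.1441.

σ̂²_MAP = 7.1441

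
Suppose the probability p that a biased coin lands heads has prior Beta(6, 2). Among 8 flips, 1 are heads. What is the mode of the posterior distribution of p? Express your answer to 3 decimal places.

p̂_MAP = 0.429

Prior: Beta(6, 2).
Data: 1 success in 8 trials. The binomial likelihood contributes p(1−p)^7, so the posterior is Beta(6+1, 2+7) = Beta(7, 9).
For Beta(a, b) with a, b > 1 the mode is (a−1)/(a+b−2) = 6/14 ≈ 0.429.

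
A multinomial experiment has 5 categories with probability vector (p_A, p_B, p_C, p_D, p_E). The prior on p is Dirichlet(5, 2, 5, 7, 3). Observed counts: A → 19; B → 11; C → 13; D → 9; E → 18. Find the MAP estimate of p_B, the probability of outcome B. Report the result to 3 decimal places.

MAP estimate of p_B = 0.138

The posterior is Dirichlet(αᵢ + nᵢ) = Dirichlet(24, 13, 18, 16, 21).
For a Dirichlet(a₁,…,a_K) with all aᵢ > 1, the mode has j-th component (aⱼ − 1)/(Σaᵢ − K).
Here Σaᵢ = 92 and K = 5, so p_B = (13 − 1)/(92 − 5) = 12/87 ≈ 0.138.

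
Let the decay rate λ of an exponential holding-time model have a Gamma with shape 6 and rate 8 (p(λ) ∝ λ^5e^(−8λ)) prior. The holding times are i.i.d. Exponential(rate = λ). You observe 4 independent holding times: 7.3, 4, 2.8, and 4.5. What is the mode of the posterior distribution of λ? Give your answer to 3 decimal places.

λ̂_MAP = 0.338

The Exponential(rate=λ) likelihood is ∝ λ^n e^(−λΣtᵢ). Here n = 4 and Σtᵢ = 7.3 + 4 + 2.8 + 4.5 = 18.6.
Posterior ∝ λ^5e^(−8λ) · λ^4e^(−18.6λ) = λ^9e^(−26.6λ), i.e. Gamma(10, 26.6).
Mode = (a−1)/b = 9/26.6 ≈ 0.338.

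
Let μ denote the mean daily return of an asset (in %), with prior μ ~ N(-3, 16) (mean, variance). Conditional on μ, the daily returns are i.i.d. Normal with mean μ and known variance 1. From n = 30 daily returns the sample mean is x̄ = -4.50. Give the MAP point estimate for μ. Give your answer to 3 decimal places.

n = 30, x̄ = -4.50.
For a Normal prior and Normal likelihood with known variance, the posterior is Normal; its mode equals its mean, the precision-weighted average.
Prior precision 1/σ₀² = 1/16 = 0.0625; data precision n/σ² = 30/1 = 30.
μ̂ = (0.0625·(-3) + 30·(-4.5)) / (0.0625 + 30) = (-135.1875)/30.0625 = -2163/481 ≈ -4.497.

μ̂_MAP = -4.497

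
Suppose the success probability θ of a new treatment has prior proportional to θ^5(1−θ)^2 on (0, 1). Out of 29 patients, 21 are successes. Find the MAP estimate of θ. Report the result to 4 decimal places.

θ̂_MAP = 0.7222

The prior density ∝ θ^5(1−θ)^2 is the kernel of Beta(6, 3).
Data: 21 successes in 29 trials. The binomial likelihood contributes θ^21(1−θ)^8, so the posterior is Beta(6+21, 3+8) = Beta(27, 11).
For Beta(a, b) with a, b > 1 the mode is (a−1)/(a+b−2) = 26/36 ≈ 0.7222.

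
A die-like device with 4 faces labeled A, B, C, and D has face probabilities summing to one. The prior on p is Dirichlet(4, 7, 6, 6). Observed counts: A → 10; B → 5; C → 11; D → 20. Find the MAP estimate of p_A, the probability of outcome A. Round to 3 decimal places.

MAP estimate of p_A = 0.200

The posterior is Dirichlet(αᵢ + nᵢ) = Dirichlet(14, 12, 17, 26).
For a Dirichlet(a₁,…,a_K) with all aᵢ > 1, the mode has j-th component (aⱼ − 1)/(Σaᵢ − K).
Here Σaᵢ = 69 and K = 4, so p_A = (14 − 1)/(69 − 4) = 13/65 ≈ 0.200.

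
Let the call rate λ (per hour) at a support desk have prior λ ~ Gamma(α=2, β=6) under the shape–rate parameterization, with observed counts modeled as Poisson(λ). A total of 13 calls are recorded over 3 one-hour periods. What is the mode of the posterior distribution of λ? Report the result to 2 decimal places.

Σxᵢ = 13, n = 3.
Posterior ∝ λe^(−6λ) · λ^13e^(−3λ) = λ^14e^(−9λ), i.e. Gamma(shape=15, rate=9).
The mode of a Gamma(a, b) with a ≥ 1 (shape–rate) is (a−1)/b = 14/9 ≈ 1.56.

λ̂_MAP = 1.56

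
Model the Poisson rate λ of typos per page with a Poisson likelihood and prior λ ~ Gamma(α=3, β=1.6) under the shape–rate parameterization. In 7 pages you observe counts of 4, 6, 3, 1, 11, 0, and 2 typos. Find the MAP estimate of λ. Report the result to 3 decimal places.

Σxᵢ = 4+6+3+1+11+0+2 = 27, with n = 7.
Posterior ∝ λ^2e^(−1.6λ) · λ^27e^(−7λ) = λ^29e^(−8.6λ), i.e. Gamma(shape=30, rate=8.6).
The mode of a Gamma(a, b) with a ≥ 1 (shape–rate) is (a−1)/b = 29/8.6 ≈ 3.372.

λ̂_MAP = 3.372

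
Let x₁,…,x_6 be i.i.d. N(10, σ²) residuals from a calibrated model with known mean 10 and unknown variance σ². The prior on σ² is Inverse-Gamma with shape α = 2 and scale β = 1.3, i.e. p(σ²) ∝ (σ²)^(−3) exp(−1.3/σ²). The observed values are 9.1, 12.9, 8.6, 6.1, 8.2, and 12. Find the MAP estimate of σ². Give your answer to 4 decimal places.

Sum of squared deviations about the known mean: SS = (9.1−10)² + (12.9−10)² + (8.6−10)² + (6.1−10)² + (8.2−10)² + (12−10)² = 33.63.
The Normal likelihood contributes (σ²)^(−n/2) exp(−SS/(2σ²)), so the posterior is Inverse-Gamma(α + n/2, β + SS/2) = Inverse-Gamma(5, 18.115).
The mode of Inverse-Gamma(a, b) is b/(a+1) = 18.115/6 ≈ 3.0192.

σ̂²_MAP = 3.0192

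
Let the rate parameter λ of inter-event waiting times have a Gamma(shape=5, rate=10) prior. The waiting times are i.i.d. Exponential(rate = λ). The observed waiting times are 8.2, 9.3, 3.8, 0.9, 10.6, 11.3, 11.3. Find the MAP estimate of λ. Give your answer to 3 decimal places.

The Exponential(rate=λ) likelihood is ∝ λ^n e^(−λΣtᵢ). Here n = 7 and Σtᵢ = 8.2 + 9.3 + 3.8 + 0.9 + 10.6 + 11.3 + 11.3 = 55.4.
Posterior ∝ λ^4e^(−10λ) · λ^7e^(−55.4λ) = λ^11e^(−65.4λ), i.e. Gamma(12, 65.4).
Mode = (a−1)/b = 11/65.4 ≈ 0.168.

λ̂_MAP = 0.168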